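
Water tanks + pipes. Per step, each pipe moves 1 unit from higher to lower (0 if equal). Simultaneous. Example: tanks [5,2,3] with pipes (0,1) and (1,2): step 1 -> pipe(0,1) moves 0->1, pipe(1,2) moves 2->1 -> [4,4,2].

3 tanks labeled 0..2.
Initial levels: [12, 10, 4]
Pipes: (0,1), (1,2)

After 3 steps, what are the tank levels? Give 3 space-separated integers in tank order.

Step 1: flows [0->1,1->2] -> levels [11 10 5]
Step 2: flows [0->1,1->2] -> levels [10 10 6]
Step 3: flows [0=1,1->2] -> levels [10 9 7]

Answer: 10 9 7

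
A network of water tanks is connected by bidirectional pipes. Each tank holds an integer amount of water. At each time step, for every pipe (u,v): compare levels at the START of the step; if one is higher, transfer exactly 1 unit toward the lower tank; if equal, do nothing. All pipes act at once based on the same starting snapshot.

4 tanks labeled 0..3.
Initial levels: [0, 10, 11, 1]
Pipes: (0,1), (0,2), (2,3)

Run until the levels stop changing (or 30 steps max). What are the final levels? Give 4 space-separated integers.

Answer: 7 5 4 6

Derivation:
Step 1: flows [1->0,2->0,2->3] -> levels [2 9 9 2]
Step 2: flows [1->0,2->0,2->3] -> levels [4 8 7 3]
Step 3: flows [1->0,2->0,2->3] -> levels [6 7 5 4]
Step 4: flows [1->0,0->2,2->3] -> levels [6 6 5 5]
Step 5: flows [0=1,0->2,2=3] -> levels [5 6 6 5]
Step 6: flows [1->0,2->0,2->3] -> levels [7 5 4 6]
Step 7: flows [0->1,0->2,3->2] -> levels [5 6 6 5]
  -> period-2 cycle: step 7 state = step 5 state; never stabilizes
  -> state at step 30: (30-5) mod 2 = 1, same as step 6 -> [7 5 4 6]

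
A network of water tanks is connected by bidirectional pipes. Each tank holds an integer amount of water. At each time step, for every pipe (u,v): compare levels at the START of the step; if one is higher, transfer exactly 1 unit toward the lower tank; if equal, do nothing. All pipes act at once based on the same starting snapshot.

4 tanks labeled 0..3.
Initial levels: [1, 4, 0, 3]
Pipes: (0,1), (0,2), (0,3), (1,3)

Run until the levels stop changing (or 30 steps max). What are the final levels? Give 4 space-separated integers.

Step 1: flows [1->0,0->2,3->0,1->3] -> levels [2 2 1 3]
Step 2: flows [0=1,0->2,3->0,3->1] -> levels [2 3 2 1]
Step 3: flows [1->0,0=2,0->3,1->3] -> levels [2 1 2 3]
Step 4: flows [0->1,0=2,3->0,3->1] -> levels [2 3 2 1]
  -> period-2 cycle: step 4 state = step 2 state; never stabilizes
  -> state at step 30: (30-2) mod 2 = 0, same as step 2 -> [2 3 2 1]

Answer: 2 3 2 1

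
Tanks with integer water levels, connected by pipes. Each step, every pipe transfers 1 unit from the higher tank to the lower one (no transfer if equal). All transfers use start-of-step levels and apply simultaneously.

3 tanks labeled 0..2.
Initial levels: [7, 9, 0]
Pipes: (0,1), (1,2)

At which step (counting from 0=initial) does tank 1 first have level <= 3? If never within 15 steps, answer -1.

Step 1: flows [1->0,1->2] -> levels [8 7 1]
Step 2: flows [0->1,1->2] -> levels [7 7 2]
Step 3: flows [0=1,1->2] -> levels [7 6 3]
Step 4: flows [0->1,1->2] -> levels [6 6 4]
Step 5: flows [0=1,1->2] -> levels [6 5 5]
Step 6: flows [0->1,1=2] -> levels [5 6 5]
Step 7: flows [1->0,1->2] -> levels [6 4 6]
Step 8: flows [0->1,2->1] -> levels [5 6 5]
  -> period-2 cycle (repeats step 6); tank 1 never drops to <=3
Tank 1 never reaches <=3 within 15 steps

Answer: -1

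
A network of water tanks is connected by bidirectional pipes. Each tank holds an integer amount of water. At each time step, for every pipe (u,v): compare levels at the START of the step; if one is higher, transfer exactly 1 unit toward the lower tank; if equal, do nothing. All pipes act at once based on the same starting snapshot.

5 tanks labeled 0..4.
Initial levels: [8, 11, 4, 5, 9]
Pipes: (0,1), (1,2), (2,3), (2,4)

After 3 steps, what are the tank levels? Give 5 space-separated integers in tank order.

Answer: 8 9 6 6 8

Derivation:
Step 1: flows [1->0,1->2,3->2,4->2] -> levels [9 9 7 4 8]
Step 2: flows [0=1,1->2,2->3,4->2] -> levels [9 8 8 5 7]
Step 3: flows [0->1,1=2,2->3,2->4] -> levels [8 9 6 6 8]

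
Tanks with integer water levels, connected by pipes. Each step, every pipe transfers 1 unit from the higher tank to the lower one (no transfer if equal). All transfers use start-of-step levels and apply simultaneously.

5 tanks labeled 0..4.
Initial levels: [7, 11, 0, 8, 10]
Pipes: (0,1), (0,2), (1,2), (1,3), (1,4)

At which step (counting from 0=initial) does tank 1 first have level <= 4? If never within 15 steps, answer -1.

Answer: 6

Derivation:
Step 1: flows [1->0,0->2,1->2,1->3,1->4] -> levels [7 7 2 9 11]
Step 2: flows [0=1,0->2,1->2,3->1,4->1] -> levels [6 8 4 8 10]
Step 3: flows [1->0,0->2,1->2,1=3,4->1] -> levels [6 7 6 8 9]
Step 4: flows [1->0,0=2,1->2,3->1,4->1] -> levels [7 7 7 7 8]
Step 5: flows [0=1,0=2,1=2,1=3,4->1] -> levels [7 8 7 7 7]
Step 6: flows [1->0,0=2,1->2,1->3,1->4] -> levels [8 4 8 8 8]
Tank 1 first reaches <=4 at step 6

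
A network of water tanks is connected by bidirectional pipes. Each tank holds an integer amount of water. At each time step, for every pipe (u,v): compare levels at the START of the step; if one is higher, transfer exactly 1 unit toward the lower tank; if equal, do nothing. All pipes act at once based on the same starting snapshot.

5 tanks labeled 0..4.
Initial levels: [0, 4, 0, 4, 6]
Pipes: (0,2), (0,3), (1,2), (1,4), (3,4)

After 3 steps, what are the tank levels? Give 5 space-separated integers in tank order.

Answer: 3 3 3 3 2

Derivation:
Step 1: flows [0=2,3->0,1->2,4->1,4->3] -> levels [1 4 1 4 4]
Step 2: flows [0=2,3->0,1->2,1=4,3=4] -> levels [2 3 2 3 4]
Step 3: flows [0=2,3->0,1->2,4->1,4->3] -> levels [3 3 3 3 2]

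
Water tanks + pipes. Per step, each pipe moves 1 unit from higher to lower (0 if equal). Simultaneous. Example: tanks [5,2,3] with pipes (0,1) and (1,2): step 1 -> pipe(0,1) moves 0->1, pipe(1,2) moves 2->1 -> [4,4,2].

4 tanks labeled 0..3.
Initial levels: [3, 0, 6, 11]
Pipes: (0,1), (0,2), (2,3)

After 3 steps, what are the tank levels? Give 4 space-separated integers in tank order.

Step 1: flows [0->1,2->0,3->2] -> levels [3 1 6 10]
Step 2: flows [0->1,2->0,3->2] -> levels [3 2 6 9]
Step 3: flows [0->1,2->0,3->2] -> levels [3 3 6 8]

Answer: 3 3 6 8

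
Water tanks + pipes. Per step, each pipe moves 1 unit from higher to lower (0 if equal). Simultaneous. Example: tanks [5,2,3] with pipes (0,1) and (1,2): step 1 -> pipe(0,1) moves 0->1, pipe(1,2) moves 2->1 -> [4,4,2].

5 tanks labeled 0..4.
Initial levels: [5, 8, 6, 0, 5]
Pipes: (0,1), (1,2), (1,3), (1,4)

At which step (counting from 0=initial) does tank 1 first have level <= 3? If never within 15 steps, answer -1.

Answer: 3

Derivation:
Step 1: flows [1->0,1->2,1->3,1->4] -> levels [6 4 7 1 6]
Step 2: flows [0->1,2->1,1->3,4->1] -> levels [5 6 6 2 5]
Step 3: flows [1->0,1=2,1->3,1->4] -> levels [6 3 6 3 6]
Tank 1 first reaches <=3 at step 3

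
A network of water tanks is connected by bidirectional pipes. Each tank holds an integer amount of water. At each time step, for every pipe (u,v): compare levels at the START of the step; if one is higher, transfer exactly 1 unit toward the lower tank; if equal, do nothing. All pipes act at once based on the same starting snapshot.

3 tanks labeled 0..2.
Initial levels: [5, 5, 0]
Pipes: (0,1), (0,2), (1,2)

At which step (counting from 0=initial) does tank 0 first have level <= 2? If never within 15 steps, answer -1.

Answer: -1

Derivation:
Step 1: flows [0=1,0->2,1->2] -> levels [4 4 2]
Step 2: flows [0=1,0->2,1->2] -> levels [3 3 4]
Step 3: flows [0=1,2->0,2->1] -> levels [4 4 2]
  -> period-2 cycle (repeats step 1); tank 0 never drops to <=2
Tank 0 never reaches <=2 within 15 steps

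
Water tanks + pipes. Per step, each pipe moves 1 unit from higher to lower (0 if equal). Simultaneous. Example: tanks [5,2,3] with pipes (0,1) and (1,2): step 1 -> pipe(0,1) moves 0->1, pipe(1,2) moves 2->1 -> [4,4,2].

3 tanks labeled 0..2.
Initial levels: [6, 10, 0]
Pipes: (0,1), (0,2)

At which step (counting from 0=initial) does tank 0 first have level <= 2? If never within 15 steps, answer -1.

Step 1: flows [1->0,0->2] -> levels [6 9 1]
Step 2: flows [1->0,0->2] -> levels [6 8 2]
Step 3: flows [1->0,0->2] -> levels [6 7 3]
Step 4: flows [1->0,0->2] -> levels [6 6 4]
Step 5: flows [0=1,0->2] -> levels [5 6 5]
Step 6: flows [1->0,0=2] -> levels [6 5 5]
Step 7: flows [0->1,0->2] -> levels [4 6 6]
Step 8: flows [1->0,2->0] -> levels [6 5 5]
  -> period-2 cycle (repeats step 6); tank 0 never drops to <=2
Tank 0 never reaches <=2 within 15 steps

Answer: -1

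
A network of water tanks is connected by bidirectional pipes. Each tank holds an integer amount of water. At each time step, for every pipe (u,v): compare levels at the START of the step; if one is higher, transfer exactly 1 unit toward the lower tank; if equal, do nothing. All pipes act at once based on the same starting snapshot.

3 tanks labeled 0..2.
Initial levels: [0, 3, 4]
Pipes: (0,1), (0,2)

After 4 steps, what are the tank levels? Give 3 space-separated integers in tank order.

Answer: 3 2 2

Derivation:
Step 1: flows [1->0,2->0] -> levels [2 2 3]
Step 2: flows [0=1,2->0] -> levels [3 2 2]
Step 3: flows [0->1,0->2] -> levels [1 3 3]
Step 4: flows [1->0,2->0] -> levels [3 2 2]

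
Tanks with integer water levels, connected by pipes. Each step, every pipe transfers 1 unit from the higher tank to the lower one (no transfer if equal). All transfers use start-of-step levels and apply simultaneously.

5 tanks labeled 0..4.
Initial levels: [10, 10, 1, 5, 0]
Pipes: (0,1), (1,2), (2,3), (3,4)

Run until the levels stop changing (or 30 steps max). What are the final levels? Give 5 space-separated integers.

Step 1: flows [0=1,1->2,3->2,3->4] -> levels [10 9 3 3 1]
Step 2: flows [0->1,1->2,2=3,3->4] -> levels [9 9 4 2 2]
Step 3: flows [0=1,1->2,2->3,3=4] -> levels [9 8 4 3 2]
Step 4: flows [0->1,1->2,2->3,3->4] -> levels [8 8 4 3 3]
Step 5: flows [0=1,1->2,2->3,3=4] -> levels [8 7 4 4 3]
Step 6: flows [0->1,1->2,2=3,3->4] -> levels [7 7 5 3 4]
Step 7: flows [0=1,1->2,2->3,4->3] -> levels [7 6 5 5 3]
Step 8: flows [0->1,1->2,2=3,3->4] -> levels [6 6 6 4 4]
Step 9: flows [0=1,1=2,2->3,3=4] -> levels [6 6 5 5 4]
Step 10: flows [0=1,1->2,2=3,3->4] -> levels [6 5 6 4 5]
Step 11: flows [0->1,2->1,2->3,4->3] -> levels [5 7 4 6 4]
Step 12: flows [1->0,1->2,3->2,3->4] -> levels [6 5 6 4 5]
  -> period-2 cycle: step 12 state = step 10 state; never stabilizes
  -> state at step 30: (30-10) mod 2 = 0, same as step 10 -> [6 5 6 4 5]

Answer: 6 5 6 4 5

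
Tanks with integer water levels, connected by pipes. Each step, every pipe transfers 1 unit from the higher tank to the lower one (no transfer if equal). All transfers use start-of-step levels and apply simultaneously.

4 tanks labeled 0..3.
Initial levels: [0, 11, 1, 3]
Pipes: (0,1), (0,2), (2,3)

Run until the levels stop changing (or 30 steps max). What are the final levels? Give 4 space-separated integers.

Step 1: flows [1->0,2->0,3->2] -> levels [2 10 1 2]
Step 2: flows [1->0,0->2,3->2] -> levels [2 9 3 1]
Step 3: flows [1->0,2->0,2->3] -> levels [4 8 1 2]
Step 4: flows [1->0,0->2,3->2] -> levels [4 7 3 1]
Step 5: flows [1->0,0->2,2->3] -> levels [4 6 3 2]
Step 6: flows [1->0,0->2,2->3] -> levels [4 5 3 3]
Step 7: flows [1->0,0->2,2=3] -> levels [4 4 4 3]
Step 8: flows [0=1,0=2,2->3] -> levels [4 4 3 4]
Step 9: flows [0=1,0->2,3->2] -> levels [3 4 5 3]
Step 10: flows [1->0,2->0,2->3] -> levels [5 3 3 4]
Step 11: flows [0->1,0->2,3->2] -> levels [3 4 5 3]
  -> period-2 cycle: step 11 state = step 9 state; never stabilizes
  -> state at step 30: (30-9) mod 2 = 1, same as step 10 -> [5 3 3 4]

Answer: 5 3 3 4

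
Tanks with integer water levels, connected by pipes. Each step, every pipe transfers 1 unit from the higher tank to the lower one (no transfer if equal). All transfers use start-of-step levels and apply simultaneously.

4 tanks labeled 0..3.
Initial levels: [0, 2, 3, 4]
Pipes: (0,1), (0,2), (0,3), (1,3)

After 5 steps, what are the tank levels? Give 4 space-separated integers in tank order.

Answer: 3 2 2 2

Derivation:
Step 1: flows [1->0,2->0,3->0,3->1] -> levels [3 2 2 2]
Step 2: flows [0->1,0->2,0->3,1=3] -> levels [0 3 3 3]
Step 3: flows [1->0,2->0,3->0,1=3] -> levels [3 2 2 2]
  -> period-2 cycle: step 3 state = step 1 state
  -> state at step 5: (5-1) mod 2 = 0, same as step 1 -> [3 2 2 2]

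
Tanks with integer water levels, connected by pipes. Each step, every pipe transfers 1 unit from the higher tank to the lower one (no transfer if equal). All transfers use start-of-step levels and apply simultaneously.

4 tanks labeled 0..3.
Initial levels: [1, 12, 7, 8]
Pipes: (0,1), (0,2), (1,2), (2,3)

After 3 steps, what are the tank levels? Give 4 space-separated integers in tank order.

Step 1: flows [1->0,2->0,1->2,3->2] -> levels [3 10 8 7]
Step 2: flows [1->0,2->0,1->2,2->3] -> levels [5 8 7 8]
Step 3: flows [1->0,2->0,1->2,3->2] -> levels [7 6 8 7]

Answer: 7 6 8 7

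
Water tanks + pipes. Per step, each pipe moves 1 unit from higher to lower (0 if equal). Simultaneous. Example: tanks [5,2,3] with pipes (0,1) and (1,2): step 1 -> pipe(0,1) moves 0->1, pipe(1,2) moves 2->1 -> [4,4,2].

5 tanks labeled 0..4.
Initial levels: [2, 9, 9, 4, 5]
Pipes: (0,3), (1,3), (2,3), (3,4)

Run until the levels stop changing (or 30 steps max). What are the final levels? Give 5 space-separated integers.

Step 1: flows [3->0,1->3,2->3,4->3] -> levels [3 8 8 6 4]
Step 2: flows [3->0,1->3,2->3,3->4] -> levels [4 7 7 6 5]
Step 3: flows [3->0,1->3,2->3,3->4] -> levels [5 6 6 6 6]
Step 4: flows [3->0,1=3,2=3,3=4] -> levels [6 6 6 5 6]
Step 5: flows [0->3,1->3,2->3,4->3] -> levels [5 5 5 9 5]
Step 6: flows [3->0,3->1,3->2,3->4] -> levels [6 6 6 5 6]
  -> period-2 cycle: step 6 state = step 4 state; never stabilizes
  -> state at step 30: (30-4) mod 2 = 0, same as step 4 -> [6 6 6 5 6]

Answer: 6 6 6 5 6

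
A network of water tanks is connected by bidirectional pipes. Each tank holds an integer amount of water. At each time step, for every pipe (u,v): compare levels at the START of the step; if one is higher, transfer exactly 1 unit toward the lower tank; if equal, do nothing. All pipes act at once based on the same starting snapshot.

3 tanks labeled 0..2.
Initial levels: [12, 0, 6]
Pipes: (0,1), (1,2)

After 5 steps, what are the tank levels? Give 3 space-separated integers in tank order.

Step 1: flows [0->1,2->1] -> levels [11 2 5]
Step 2: flows [0->1,2->1] -> levels [10 4 4]
Step 3: flows [0->1,1=2] -> levels [9 5 4]
Step 4: flows [0->1,1->2] -> levels [8 5 5]
Step 5: flows [0->1,1=2] -> levels [7 6 5]

Answer: 7 6 5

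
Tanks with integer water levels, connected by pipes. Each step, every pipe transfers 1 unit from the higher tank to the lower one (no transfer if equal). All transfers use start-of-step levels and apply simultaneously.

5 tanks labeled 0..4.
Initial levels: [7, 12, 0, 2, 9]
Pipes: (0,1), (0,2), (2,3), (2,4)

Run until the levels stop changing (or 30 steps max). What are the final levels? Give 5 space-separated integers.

Answer: 6 7 7 5 5

Derivation:
Step 1: flows [1->0,0->2,3->2,4->2] -> levels [7 11 3 1 8]
Step 2: flows [1->0,0->2,2->3,4->2] -> levels [7 10 4 2 7]
Step 3: flows [1->0,0->2,2->3,4->2] -> levels [7 9 5 3 6]
Step 4: flows [1->0,0->2,2->3,4->2] -> levels [7 8 6 4 5]
Step 5: flows [1->0,0->2,2->3,2->4] -> levels [7 7 5 5 6]
Step 6: flows [0=1,0->2,2=3,4->2] -> levels [6 7 7 5 5]
Step 7: flows [1->0,2->0,2->3,2->4] -> levels [8 6 4 6 6]
Step 8: flows [0->1,0->2,3->2,4->2] -> levels [6 7 7 5 5]
  -> period-2 cycle: step 8 state = step 6 state; never stabilizes
  -> state at step 30: (30-6) mod 2 = 0, same as step 6 -> [6 7 7 5 5]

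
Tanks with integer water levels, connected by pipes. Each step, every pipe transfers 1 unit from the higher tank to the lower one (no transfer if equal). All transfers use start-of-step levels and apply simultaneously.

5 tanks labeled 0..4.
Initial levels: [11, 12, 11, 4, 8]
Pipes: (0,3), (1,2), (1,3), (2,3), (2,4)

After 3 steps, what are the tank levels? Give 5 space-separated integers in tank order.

Answer: 10 9 11 7 9

Derivation:
Step 1: flows [0->3,1->2,1->3,2->3,2->4] -> levels [10 10 10 7 9]
Step 2: flows [0->3,1=2,1->3,2->3,2->4] -> levels [9 9 8 10 10]
Step 3: flows [3->0,1->2,3->1,3->2,4->2] -> levels [10 9 11 7 9]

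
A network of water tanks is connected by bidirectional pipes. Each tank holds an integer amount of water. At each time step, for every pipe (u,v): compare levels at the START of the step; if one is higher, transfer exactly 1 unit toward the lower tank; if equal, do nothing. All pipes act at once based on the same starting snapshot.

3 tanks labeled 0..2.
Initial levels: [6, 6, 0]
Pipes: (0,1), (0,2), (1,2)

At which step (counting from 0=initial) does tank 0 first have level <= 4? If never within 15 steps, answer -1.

Step 1: flows [0=1,0->2,1->2] -> levels [5 5 2]
Step 2: flows [0=1,0->2,1->2] -> levels [4 4 4]
Tank 0 first reaches <=4 at step 2

Answer: 2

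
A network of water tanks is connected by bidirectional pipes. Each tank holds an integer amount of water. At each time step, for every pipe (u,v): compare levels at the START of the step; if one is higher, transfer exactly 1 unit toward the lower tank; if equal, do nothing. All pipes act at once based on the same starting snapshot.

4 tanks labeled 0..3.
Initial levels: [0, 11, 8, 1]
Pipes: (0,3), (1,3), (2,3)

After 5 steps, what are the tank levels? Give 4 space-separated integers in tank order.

Step 1: flows [3->0,1->3,2->3] -> levels [1 10 7 2]
Step 2: flows [3->0,1->3,2->3] -> levels [2 9 6 3]
Step 3: flows [3->0,1->3,2->3] -> levels [3 8 5 4]
Step 4: flows [3->0,1->3,2->3] -> levels [4 7 4 5]
Step 5: flows [3->0,1->3,3->2] -> levels [5 6 5 4]

Answer: 5 6 5 4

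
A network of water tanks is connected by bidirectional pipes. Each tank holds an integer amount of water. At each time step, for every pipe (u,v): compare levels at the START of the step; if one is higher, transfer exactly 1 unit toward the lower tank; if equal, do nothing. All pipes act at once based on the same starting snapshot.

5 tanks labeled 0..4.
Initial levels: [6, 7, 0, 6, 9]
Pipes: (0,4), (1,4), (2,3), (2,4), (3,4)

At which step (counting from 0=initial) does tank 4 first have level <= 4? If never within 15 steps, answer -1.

Step 1: flows [4->0,4->1,3->2,4->2,4->3] -> levels [7 8 2 6 5]
Step 2: flows [0->4,1->4,3->2,4->2,3->4] -> levels [6 7 4 4 7]
Step 3: flows [4->0,1=4,2=3,4->2,4->3] -> levels [7 7 5 5 4]
Tank 4 first reaches <=4 at step 3

Answer: 3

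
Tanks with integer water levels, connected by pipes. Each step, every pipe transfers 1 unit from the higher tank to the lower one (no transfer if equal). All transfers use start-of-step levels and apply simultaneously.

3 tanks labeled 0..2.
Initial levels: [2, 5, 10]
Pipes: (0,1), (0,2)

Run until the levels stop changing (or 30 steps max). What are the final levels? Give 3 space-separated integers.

Step 1: flows [1->0,2->0] -> levels [4 4 9]
Step 2: flows [0=1,2->0] -> levels [5 4 8]
Step 3: flows [0->1,2->0] -> levels [5 5 7]
Step 4: flows [0=1,2->0] -> levels [6 5 6]
Step 5: flows [0->1,0=2] -> levels [5 6 6]
Step 6: flows [1->0,2->0] -> levels [7 5 5]
Step 7: flows [0->1,0->2] -> levels [5 6 6]
  -> period-2 cycle: step 7 state = step 5 state; never stabilizes
  -> state at step 30: (30-5) mod 2 = 1, same as step 6 -> [7 5 5]

Answer: 7 5 5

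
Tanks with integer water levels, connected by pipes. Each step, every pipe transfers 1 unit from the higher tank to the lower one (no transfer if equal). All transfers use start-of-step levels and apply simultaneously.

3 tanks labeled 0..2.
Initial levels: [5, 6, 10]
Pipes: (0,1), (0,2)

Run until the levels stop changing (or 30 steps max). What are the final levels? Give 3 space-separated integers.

Answer: 7 7 7

Derivation:
Step 1: flows [1->0,2->0] -> levels [7 5 9]
Step 2: flows [0->1,2->0] -> levels [7 6 8]
Step 3: flows [0->1,2->0] -> levels [7 7 7]
Step 4: flows [0=1,0=2] -> levels [7 7 7]
  -> stable (no change)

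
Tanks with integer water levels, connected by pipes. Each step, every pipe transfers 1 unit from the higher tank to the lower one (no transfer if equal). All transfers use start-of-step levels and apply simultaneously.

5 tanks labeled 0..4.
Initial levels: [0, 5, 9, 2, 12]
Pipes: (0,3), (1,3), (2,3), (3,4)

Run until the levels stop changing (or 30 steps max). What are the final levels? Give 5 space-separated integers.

Step 1: flows [3->0,1->3,2->3,4->3] -> levels [1 4 8 4 11]
Step 2: flows [3->0,1=3,2->3,4->3] -> levels [2 4 7 5 10]
Step 3: flows [3->0,3->1,2->3,4->3] -> levels [3 5 6 5 9]
Step 4: flows [3->0,1=3,2->3,4->3] -> levels [4 5 5 6 8]
Step 5: flows [3->0,3->1,3->2,4->3] -> levels [5 6 6 4 7]
Step 6: flows [0->3,1->3,2->3,4->3] -> levels [4 5 5 8 6]
Step 7: flows [3->0,3->1,3->2,3->4] -> levels [5 6 6 4 7]
  -> period-2 cycle: step 7 state = step 5 state; never stabilizes
  -> state at step 30: (30-5) mod 2 = 1, same as step 6 -> [4 5 5 8 6]

Answer: 4 5 5 8 6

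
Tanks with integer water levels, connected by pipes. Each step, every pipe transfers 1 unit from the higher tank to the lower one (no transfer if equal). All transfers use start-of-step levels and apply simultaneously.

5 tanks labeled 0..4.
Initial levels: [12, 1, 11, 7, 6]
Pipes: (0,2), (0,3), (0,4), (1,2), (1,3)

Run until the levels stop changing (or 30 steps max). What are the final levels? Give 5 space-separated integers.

Step 1: flows [0->2,0->3,0->4,2->1,3->1] -> levels [9 3 11 7 7]
Step 2: flows [2->0,0->3,0->4,2->1,3->1] -> levels [8 5 9 7 8]
Step 3: flows [2->0,0->3,0=4,2->1,3->1] -> levels [8 7 7 7 8]
Step 4: flows [0->2,0->3,0=4,1=2,1=3] -> levels [6 7 8 8 8]
Step 5: flows [2->0,3->0,4->0,2->1,3->1] -> levels [9 9 6 6 7]
Step 6: flows [0->2,0->3,0->4,1->2,1->3] -> levels [6 7 8 8 8]
  -> period-2 cycle: step 6 state = step 4 state; never stabilizes
  -> state at step 30: (30-4) mod 2 = 0, same as step 4 -> [6 7 8 8 8]

Answer: 6 7 8 8 8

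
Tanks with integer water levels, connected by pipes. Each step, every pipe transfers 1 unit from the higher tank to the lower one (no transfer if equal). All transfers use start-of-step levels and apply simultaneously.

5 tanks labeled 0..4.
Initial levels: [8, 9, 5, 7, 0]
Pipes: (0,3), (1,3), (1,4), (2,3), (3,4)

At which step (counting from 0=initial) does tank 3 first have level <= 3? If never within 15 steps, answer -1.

Step 1: flows [0->3,1->3,1->4,3->2,3->4] -> levels [7 7 6 7 2]
Step 2: flows [0=3,1=3,1->4,3->2,3->4] -> levels [7 6 7 5 4]
Step 3: flows [0->3,1->3,1->4,2->3,3->4] -> levels [6 4 6 7 6]
Step 4: flows [3->0,3->1,4->1,3->2,3->4] -> levels [7 6 7 3 6]
Tank 3 first reaches <=3 at step 4

Answer: 4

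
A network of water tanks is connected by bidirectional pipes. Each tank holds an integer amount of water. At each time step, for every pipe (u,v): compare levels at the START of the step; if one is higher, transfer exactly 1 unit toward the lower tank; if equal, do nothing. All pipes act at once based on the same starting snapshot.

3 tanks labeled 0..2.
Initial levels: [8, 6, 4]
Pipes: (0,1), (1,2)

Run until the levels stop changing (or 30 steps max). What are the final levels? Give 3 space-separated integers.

Step 1: flows [0->1,1->2] -> levels [7 6 5]
Step 2: flows [0->1,1->2] -> levels [6 6 6]
Step 3: flows [0=1,1=2] -> levels [6 6 6]
  -> stable (no change)

Answer: 6 6 6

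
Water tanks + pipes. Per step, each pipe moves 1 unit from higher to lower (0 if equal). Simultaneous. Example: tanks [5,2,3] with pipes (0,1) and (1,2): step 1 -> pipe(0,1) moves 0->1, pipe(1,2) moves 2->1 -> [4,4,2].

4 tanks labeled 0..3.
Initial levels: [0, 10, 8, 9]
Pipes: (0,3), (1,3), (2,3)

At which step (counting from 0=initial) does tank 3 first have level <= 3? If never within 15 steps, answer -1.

Answer: -1

Derivation:
Step 1: flows [3->0,1->3,3->2] -> levels [1 9 9 8]
Step 2: flows [3->0,1->3,2->3] -> levels [2 8 8 9]
Step 3: flows [3->0,3->1,3->2] -> levels [3 9 9 6]
Step 4: flows [3->0,1->3,2->3] -> levels [4 8 8 7]
Step 5: flows [3->0,1->3,2->3] -> levels [5 7 7 8]
Step 6: flows [3->0,3->1,3->2] -> levels [6 8 8 5]
Step 7: flows [0->3,1->3,2->3] -> levels [5 7 7 8]
  -> period-2 cycle (repeats step 5); tank 3 never drops to <=3
Tank 3 never reaches <=3 within 15 steps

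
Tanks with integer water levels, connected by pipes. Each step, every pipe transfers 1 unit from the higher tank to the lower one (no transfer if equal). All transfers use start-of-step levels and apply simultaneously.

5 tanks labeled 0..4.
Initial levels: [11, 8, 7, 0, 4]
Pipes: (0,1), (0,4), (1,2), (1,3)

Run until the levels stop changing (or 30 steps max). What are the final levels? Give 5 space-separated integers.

Answer: 5 8 5 5 7

Derivation:
Step 1: flows [0->1,0->4,1->2,1->3] -> levels [9 7 8 1 5]
Step 2: flows [0->1,0->4,2->1,1->3] -> levels [7 8 7 2 6]
Step 3: flows [1->0,0->4,1->2,1->3] -> levels [7 5 8 3 7]
Step 4: flows [0->1,0=4,2->1,1->3] -> levels [6 6 7 4 7]
Step 5: flows [0=1,4->0,2->1,1->3] -> levels [7 6 6 5 6]
Step 6: flows [0->1,0->4,1=2,1->3] -> levels [5 6 6 6 7]
Step 7: flows [1->0,4->0,1=2,1=3] -> levels [7 5 6 6 6]
Step 8: flows [0->1,0->4,2->1,3->1] -> levels [5 8 5 5 7]
Step 9: flows [1->0,4->0,1->2,1->3] -> levels [7 5 6 6 6]
  -> period-2 cycle: step 9 state = step 7 state; never stabilizes
  -> state at step 30: (30-7) mod 2 = 1, same as step 8 -> [5 8 5 5 7]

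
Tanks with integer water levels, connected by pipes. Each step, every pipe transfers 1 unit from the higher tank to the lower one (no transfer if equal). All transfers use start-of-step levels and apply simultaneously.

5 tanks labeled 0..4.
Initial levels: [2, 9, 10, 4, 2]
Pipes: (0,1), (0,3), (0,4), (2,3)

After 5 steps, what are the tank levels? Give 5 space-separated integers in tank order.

Step 1: flows [1->0,3->0,0=4,2->3] -> levels [4 8 9 4 2]
Step 2: flows [1->0,0=3,0->4,2->3] -> levels [4 7 8 5 3]
Step 3: flows [1->0,3->0,0->4,2->3] -> levels [5 6 7 5 4]
Step 4: flows [1->0,0=3,0->4,2->3] -> levels [5 5 6 6 5]
Step 5: flows [0=1,3->0,0=4,2=3] -> levels [6 5 6 5 5]

Answer: 6 5 6 5 5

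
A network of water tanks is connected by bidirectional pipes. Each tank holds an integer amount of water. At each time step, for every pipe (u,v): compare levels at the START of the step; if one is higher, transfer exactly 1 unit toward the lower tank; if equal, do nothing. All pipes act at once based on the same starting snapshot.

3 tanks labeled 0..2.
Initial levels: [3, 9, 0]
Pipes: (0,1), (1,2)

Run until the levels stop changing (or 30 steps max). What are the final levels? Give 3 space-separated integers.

Answer: 4 4 4

Derivation:
Step 1: flows [1->0,1->2] -> levels [4 7 1]
Step 2: flows [1->0,1->2] -> levels [5 5 2]
Step 3: flows [0=1,1->2] -> levels [5 4 3]
Step 4: flows [0->1,1->2] -> levels [4 4 4]
Step 5: flows [0=1,1=2] -> levels [4 4 4]
  -> stable (no change)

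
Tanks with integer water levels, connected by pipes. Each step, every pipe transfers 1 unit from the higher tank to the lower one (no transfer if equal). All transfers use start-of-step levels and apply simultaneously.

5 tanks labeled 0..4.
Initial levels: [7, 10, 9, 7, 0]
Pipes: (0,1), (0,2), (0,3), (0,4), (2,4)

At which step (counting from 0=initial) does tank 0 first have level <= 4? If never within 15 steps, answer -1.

Answer: 4

Derivation:
Step 1: flows [1->0,2->0,0=3,0->4,2->4] -> levels [8 9 7 7 2]
Step 2: flows [1->0,0->2,0->3,0->4,2->4] -> levels [6 8 7 8 4]
Step 3: flows [1->0,2->0,3->0,0->4,2->4] -> levels [8 7 5 7 6]
Step 4: flows [0->1,0->2,0->3,0->4,4->2] -> levels [4 8 7 8 6]
Tank 0 first reaches <=4 at step 4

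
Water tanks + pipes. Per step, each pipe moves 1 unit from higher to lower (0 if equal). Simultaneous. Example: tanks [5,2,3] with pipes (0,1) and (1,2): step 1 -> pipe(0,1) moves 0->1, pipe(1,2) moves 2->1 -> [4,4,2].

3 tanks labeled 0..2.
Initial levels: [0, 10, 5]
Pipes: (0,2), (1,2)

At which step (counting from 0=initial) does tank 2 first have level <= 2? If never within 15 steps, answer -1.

Answer: -1

Derivation:
Step 1: flows [2->0,1->2] -> levels [1 9 5]
Step 2: flows [2->0,1->2] -> levels [2 8 5]
Step 3: flows [2->0,1->2] -> levels [3 7 5]
Step 4: flows [2->0,1->2] -> levels [4 6 5]
Step 5: flows [2->0,1->2] -> levels [5 5 5]
Step 6: flows [0=2,1=2] -> levels [5 5 5]
  -> stable; tank 2 stays at 5 > 2
Tank 2 never reaches <=2 within 15 steps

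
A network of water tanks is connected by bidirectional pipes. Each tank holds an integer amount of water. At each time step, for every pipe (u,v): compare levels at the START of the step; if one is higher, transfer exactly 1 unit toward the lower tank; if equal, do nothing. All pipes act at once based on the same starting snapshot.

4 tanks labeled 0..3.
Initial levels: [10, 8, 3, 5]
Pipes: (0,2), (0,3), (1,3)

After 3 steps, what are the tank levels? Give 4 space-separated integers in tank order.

Step 1: flows [0->2,0->3,1->3] -> levels [8 7 4 7]
Step 2: flows [0->2,0->3,1=3] -> levels [6 7 5 8]
Step 3: flows [0->2,3->0,3->1] -> levels [6 8 6 6]

Answer: 6 8 6 6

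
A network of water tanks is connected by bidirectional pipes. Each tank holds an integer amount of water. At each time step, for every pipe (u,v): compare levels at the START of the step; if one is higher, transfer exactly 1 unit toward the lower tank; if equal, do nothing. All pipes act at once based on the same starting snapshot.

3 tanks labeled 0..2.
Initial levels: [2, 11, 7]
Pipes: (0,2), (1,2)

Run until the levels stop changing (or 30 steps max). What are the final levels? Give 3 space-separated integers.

Step 1: flows [2->0,1->2] -> levels [3 10 7]
Step 2: flows [2->0,1->2] -> levels [4 9 7]
Step 3: flows [2->0,1->2] -> levels [5 8 7]
Step 4: flows [2->0,1->2] -> levels [6 7 7]
Step 5: flows [2->0,1=2] -> levels [7 7 6]
Step 6: flows [0->2,1->2] -> levels [6 6 8]
Step 7: flows [2->0,2->1] -> levels [7 7 6]
  -> period-2 cycle: step 7 state = step 5 state; never stabilizes
  -> state at step 30: (30-5) mod 2 = 1, same as step 6 -> [6 6 8]

Answer: 6 6 8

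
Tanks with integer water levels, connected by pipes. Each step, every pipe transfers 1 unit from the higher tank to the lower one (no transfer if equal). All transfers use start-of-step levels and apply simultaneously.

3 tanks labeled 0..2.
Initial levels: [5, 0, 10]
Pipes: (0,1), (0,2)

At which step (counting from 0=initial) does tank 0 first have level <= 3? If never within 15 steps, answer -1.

Answer: -1

Derivation:
Step 1: flows [0->1,2->0] -> levels [5 1 9]
Step 2: flows [0->1,2->0] -> levels [5 2 8]
Step 3: flows [0->1,2->0] -> levels [5 3 7]
Step 4: flows [0->1,2->0] -> levels [5 4 6]
Step 5: flows [0->1,2->0] -> levels [5 5 5]
Step 6: flows [0=1,0=2] -> levels [5 5 5]
  -> stable; tank 0 stays at 5 > 3
Tank 0 never reaches <=3 within 15 steps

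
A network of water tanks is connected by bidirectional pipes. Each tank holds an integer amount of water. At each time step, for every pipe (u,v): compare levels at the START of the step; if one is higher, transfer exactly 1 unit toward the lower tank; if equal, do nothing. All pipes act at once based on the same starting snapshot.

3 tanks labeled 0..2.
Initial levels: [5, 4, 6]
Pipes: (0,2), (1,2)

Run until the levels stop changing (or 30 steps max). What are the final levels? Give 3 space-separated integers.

Step 1: flows [2->0,2->1] -> levels [6 5 4]
Step 2: flows [0->2,1->2] -> levels [5 4 6]
  -> period-2 cycle: step 2 state = step 0 state; never stabilizes
  -> state at step 30: (30-0) mod 2 = 0, same as step 0 -> [5 4 6]

Answer: 5 4 6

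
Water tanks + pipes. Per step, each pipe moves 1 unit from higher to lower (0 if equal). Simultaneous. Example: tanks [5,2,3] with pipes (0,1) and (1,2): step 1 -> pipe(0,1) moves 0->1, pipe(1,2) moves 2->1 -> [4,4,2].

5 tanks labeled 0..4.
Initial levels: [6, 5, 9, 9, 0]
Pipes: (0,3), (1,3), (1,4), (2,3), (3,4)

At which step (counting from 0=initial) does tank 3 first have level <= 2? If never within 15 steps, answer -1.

Step 1: flows [3->0,3->1,1->4,2=3,3->4] -> levels [7 5 9 6 2]
Step 2: flows [0->3,3->1,1->4,2->3,3->4] -> levels [6 5 8 6 4]
Step 3: flows [0=3,3->1,1->4,2->3,3->4] -> levels [6 5 7 5 6]
Step 4: flows [0->3,1=3,4->1,2->3,4->3] -> levels [5 6 6 8 4]
Step 5: flows [3->0,3->1,1->4,3->2,3->4] -> levels [6 6 7 4 6]
Step 6: flows [0->3,1->3,1=4,2->3,4->3] -> levels [5 5 6 8 5]
Step 7: flows [3->0,3->1,1=4,3->2,3->4] -> levels [6 6 7 4 6]
  -> period-2 cycle (repeats step 5); tank 3 never drops to <=2
Tank 3 never reaches <=2 within 15 steps

Answer: -1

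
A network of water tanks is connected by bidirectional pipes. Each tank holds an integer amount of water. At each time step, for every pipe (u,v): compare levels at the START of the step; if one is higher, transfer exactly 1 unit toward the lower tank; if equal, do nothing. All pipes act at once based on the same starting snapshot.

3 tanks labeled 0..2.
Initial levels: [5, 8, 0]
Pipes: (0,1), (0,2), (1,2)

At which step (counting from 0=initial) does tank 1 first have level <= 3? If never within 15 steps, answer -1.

Step 1: flows [1->0,0->2,1->2] -> levels [5 6 2]
Step 2: flows [1->0,0->2,1->2] -> levels [5 4 4]
Step 3: flows [0->1,0->2,1=2] -> levels [3 5 5]
Step 4: flows [1->0,2->0,1=2] -> levels [5 4 4]
  -> period-2 cycle (repeats step 2); tank 1 never drops to <=3
Tank 1 never reaches <=3 within 15 steps

Answer: -1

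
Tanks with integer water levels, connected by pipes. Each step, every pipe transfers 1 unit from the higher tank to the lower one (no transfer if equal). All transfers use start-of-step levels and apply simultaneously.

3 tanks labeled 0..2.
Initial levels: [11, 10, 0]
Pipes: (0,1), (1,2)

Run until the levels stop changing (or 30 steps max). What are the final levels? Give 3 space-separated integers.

Step 1: flows [0->1,1->2] -> levels [10 10 1]
Step 2: flows [0=1,1->2] -> levels [10 9 2]
Step 3: flows [0->1,1->2] -> levels [9 9 3]
Step 4: flows [0=1,1->2] -> levels [9 8 4]
Step 5: flows [0->1,1->2] -> levels [8 8 5]
Step 6: flows [0=1,1->2] -> levels [8 7 6]
Step 7: flows [0->1,1->2] -> levels [7 7 7]
Step 8: flows [0=1,1=2] -> levels [7 7 7]
  -> stable (no change)

Answer: 7 7 7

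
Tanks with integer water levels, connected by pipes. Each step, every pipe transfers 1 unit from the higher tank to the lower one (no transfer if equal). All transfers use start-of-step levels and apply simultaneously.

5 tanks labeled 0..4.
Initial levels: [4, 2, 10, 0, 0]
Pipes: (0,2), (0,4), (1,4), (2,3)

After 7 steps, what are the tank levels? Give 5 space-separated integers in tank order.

Answer: 2 3 4 3 4

Derivation:
Step 1: flows [2->0,0->4,1->4,2->3] -> levels [4 1 8 1 2]
Step 2: flows [2->0,0->4,4->1,2->3] -> levels [4 2 6 2 2]
Step 3: flows [2->0,0->4,1=4,2->3] -> levels [4 2 4 3 3]
Step 4: flows [0=2,0->4,4->1,2->3] -> levels [3 3 3 4 3]
Step 5: flows [0=2,0=4,1=4,3->2] -> levels [3 3 4 3 3]
Step 6: flows [2->0,0=4,1=4,2->3] -> levels [4 3 2 4 3]
Step 7: flows [0->2,0->4,1=4,3->2] -> levels [2 3 4 3 4]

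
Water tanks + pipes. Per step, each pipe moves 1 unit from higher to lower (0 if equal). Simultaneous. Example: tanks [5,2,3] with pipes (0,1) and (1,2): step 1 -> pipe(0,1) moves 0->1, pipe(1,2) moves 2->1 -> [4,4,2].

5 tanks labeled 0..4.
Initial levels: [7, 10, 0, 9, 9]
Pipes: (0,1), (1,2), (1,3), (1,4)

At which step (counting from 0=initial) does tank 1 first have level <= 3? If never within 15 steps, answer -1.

Answer: -1

Derivation:
Step 1: flows [1->0,1->2,1->3,1->4] -> levels [8 6 1 10 10]
Step 2: flows [0->1,1->2,3->1,4->1] -> levels [7 8 2 9 9]
Step 3: flows [1->0,1->2,3->1,4->1] -> levels [8 8 3 8 8]
Step 4: flows [0=1,1->2,1=3,1=4] -> levels [8 7 4 8 8]
Step 5: flows [0->1,1->2,3->1,4->1] -> levels [7 9 5 7 7]
Step 6: flows [1->0,1->2,1->3,1->4] -> levels [8 5 6 8 8]
Step 7: flows [0->1,2->1,3->1,4->1] -> levels [7 9 5 7 7]
  -> period-2 cycle (repeats step 5); tank 1 never drops to <=3
Tank 1 never reaches <=3 within 15 steps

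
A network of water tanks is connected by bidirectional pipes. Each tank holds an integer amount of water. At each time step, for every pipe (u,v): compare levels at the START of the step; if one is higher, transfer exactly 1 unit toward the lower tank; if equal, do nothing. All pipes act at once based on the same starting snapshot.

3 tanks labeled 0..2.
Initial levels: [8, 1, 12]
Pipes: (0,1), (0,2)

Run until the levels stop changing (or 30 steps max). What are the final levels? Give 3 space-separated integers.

Answer: 7 7 7

Derivation:
Step 1: flows [0->1,2->0] -> levels [8 2 11]
Step 2: flows [0->1,2->0] -> levels [8 3 10]
Step 3: flows [0->1,2->0] -> levels [8 4 9]
Step 4: flows [0->1,2->0] -> levels [8 5 8]
Step 5: flows [0->1,0=2] -> levels [7 6 8]
Step 6: flows [0->1,2->0] -> levels [7 7 7]
Step 7: flows [0=1,0=2] -> levels [7 7 7]
  -> stable (no change)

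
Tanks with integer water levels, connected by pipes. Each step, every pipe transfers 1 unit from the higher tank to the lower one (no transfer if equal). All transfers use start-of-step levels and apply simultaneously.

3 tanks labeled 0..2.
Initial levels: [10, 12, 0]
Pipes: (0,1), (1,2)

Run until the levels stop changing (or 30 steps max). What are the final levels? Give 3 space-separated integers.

Answer: 7 8 7

Derivation:
Step 1: flows [1->0,1->2] -> levels [11 10 1]
Step 2: flows [0->1,1->2] -> levels [10 10 2]
Step 3: flows [0=1,1->2] -> levels [10 9 3]
Step 4: flows [0->1,1->2] -> levels [9 9 4]
Step 5: flows [0=1,1->2] -> levels [9 8 5]
Step 6: flows [0->1,1->2] -> levels [8 8 6]
Step 7: flows [0=1,1->2] -> levels [8 7 7]
Step 8: flows [0->1,1=2] -> levels [7 8 7]
Step 9: flows [1->0,1->2] -> levels [8 6 8]
Step 10: flows [0->1,2->1] -> levels [7 8 7]
  -> period-2 cycle: step 10 state = step 8 state; never stabilizes
  -> state at step 30: (30-8) mod 2 = 0, same as step 8 -> [7 8 7]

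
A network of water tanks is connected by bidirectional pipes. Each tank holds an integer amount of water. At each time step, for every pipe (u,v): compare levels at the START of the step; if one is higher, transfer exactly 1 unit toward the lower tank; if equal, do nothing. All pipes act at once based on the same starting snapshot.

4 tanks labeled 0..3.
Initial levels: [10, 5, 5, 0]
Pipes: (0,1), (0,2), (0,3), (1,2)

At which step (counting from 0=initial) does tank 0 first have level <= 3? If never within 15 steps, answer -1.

Answer: 5

Derivation:
Step 1: flows [0->1,0->2,0->3,1=2] -> levels [7 6 6 1]
Step 2: flows [0->1,0->2,0->3,1=2] -> levels [4 7 7 2]
Step 3: flows [1->0,2->0,0->3,1=2] -> levels [5 6 6 3]
Step 4: flows [1->0,2->0,0->3,1=2] -> levels [6 5 5 4]
Step 5: flows [0->1,0->2,0->3,1=2] -> levels [3 6 6 5]
Tank 0 first reaches <=3 at step 5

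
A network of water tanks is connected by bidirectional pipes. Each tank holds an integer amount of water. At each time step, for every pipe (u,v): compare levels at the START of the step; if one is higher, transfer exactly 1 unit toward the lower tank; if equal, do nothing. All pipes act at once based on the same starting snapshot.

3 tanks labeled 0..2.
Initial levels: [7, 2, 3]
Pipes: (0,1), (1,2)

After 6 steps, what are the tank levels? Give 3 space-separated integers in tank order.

Step 1: flows [0->1,2->1] -> levels [6 4 2]
Step 2: flows [0->1,1->2] -> levels [5 4 3]
Step 3: flows [0->1,1->2] -> levels [4 4 4]
Step 4: flows [0=1,1=2] -> levels [4 4 4]
  -> stable; steps 5..6 unchanged -> [4 4 4]

Answer: 4 4 4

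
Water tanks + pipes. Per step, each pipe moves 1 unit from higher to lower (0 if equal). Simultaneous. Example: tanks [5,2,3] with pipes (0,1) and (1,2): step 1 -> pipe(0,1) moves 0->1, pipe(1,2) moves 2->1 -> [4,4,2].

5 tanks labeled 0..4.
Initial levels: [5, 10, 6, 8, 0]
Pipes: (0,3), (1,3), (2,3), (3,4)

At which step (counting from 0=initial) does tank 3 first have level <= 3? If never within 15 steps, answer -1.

Step 1: flows [3->0,1->3,3->2,3->4] -> levels [6 9 7 6 1]
Step 2: flows [0=3,1->3,2->3,3->4] -> levels [6 8 6 7 2]
Step 3: flows [3->0,1->3,3->2,3->4] -> levels [7 7 7 5 3]
Step 4: flows [0->3,1->3,2->3,3->4] -> levels [6 6 6 7 4]
Step 5: flows [3->0,3->1,3->2,3->4] -> levels [7 7 7 3 5]
Tank 3 first reaches <=3 at step 5

Answer: 5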